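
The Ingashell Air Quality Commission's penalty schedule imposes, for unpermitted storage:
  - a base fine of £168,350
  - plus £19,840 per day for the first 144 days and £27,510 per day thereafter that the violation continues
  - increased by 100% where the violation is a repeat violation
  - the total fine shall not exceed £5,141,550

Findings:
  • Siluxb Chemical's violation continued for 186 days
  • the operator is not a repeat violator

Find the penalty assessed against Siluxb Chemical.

£4,180,730

First 144 days: 144 × £19,840 = £2,856,960
Remaining days: (186 − 144) × £27,510 = £1,155,420
Per-day component: £2,856,960 + £1,155,420 = £4,012,380
Base plus per-day: £168,350 + £4,012,380 = £4,180,730
The operator is not a repeat violator: no 100% increase.
Cap at £5,141,550: £4,180,730 is within the cap, no reduction.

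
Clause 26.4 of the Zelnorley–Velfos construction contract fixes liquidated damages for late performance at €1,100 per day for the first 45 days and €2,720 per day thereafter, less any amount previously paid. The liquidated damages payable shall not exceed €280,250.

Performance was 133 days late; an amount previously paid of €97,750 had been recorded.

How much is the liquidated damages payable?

First 45 days: 45 × €1,100 = €49,500
Remaining days: (133 − 45) × €2,720 = €239,360
Accrued per-day damages: €49,500 + €239,360 = €288,860
Less amount previously paid: €288,860 − €97,750 = €191,110
Cap at €280,250: €191,110 is within the cap, no reduction.

Liquidated damages: €191,110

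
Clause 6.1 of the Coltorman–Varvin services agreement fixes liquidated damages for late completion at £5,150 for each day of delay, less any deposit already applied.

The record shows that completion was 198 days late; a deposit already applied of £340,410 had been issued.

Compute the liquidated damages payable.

£679,290

Per-day damages: 198 × £5,150 = £1,019,700
Less deposit already applied: £1,019,700 − £340,410 = £679,290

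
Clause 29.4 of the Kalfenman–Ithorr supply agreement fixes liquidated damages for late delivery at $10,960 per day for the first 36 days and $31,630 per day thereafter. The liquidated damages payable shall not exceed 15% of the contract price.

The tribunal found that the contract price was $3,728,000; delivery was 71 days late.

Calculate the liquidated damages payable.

Liquidated damages: $559,200

First 36 days: 36 × $10,960 = $394,560
Remaining days: (71 − 36) × $31,630 = $1,107,050
Accrued per-day damages: $394,560 + $1,107,050 = $1,501,610
Cap: 15% of $3,728,000 = $559,200
Cap at $559,200: $1,501,610 exceeds the cap → $559,200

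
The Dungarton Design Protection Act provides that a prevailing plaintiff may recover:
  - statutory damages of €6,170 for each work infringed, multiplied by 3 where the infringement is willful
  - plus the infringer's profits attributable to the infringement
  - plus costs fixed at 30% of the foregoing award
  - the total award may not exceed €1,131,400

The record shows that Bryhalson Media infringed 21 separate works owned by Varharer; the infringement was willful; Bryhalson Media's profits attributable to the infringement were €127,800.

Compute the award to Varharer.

Statutory damages: 21 × €6,170 = €129,570
Trebled: 3 × €129,570 = €388,710
Combined award: €388,710 + €127,800 = €516,510
Costs: 30% of €516,510 = €154,953
Award plus costs: €516,510 + €154,953 = €671,463
Cap at €1,131,400: €671,463 is within the cap, no reduction.

€671,463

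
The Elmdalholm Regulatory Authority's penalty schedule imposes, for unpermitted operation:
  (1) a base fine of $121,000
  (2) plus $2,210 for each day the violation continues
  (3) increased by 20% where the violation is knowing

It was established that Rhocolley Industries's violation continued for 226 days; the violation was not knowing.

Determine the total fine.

$620,460

Per-day component: 226 × $2,210 = $499,460
Base plus per-day: $121,000 + $499,460 = $620,460
The violation was not knowing: no 20% increase.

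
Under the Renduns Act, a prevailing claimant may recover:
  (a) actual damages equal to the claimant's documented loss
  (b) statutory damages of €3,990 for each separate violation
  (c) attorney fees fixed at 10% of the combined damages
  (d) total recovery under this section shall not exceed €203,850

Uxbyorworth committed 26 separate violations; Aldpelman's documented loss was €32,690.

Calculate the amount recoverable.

Statutory damages: 26 × €3,990 = €103,740
Combined damages: €32,690 + €103,740 = €136,430
Attorney fees: 10% of €136,430 = €13,643
Total before cap: €136,430 + €13,643 = €150,073
Cap at €203,850: €150,073 is within the cap, no reduction.

€150,073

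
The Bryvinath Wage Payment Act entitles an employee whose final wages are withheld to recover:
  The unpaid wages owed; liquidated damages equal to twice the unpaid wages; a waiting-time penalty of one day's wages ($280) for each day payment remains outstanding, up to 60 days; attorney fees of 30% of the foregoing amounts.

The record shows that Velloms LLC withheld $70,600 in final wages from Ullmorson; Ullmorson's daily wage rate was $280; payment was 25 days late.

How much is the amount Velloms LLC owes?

Doubled: 2 × $70,600 = $141,200
Penalty days: min(25, 60) = 25
Waiting-time penalty: 25 × $280 = $7,000
Subtotal: $70,600 + $141,200 + $7,000 = $218,800
Attorney fees: 30% of $218,800 = $65,640
Total award: $218,800 + $65,640 = $284,440

$284,440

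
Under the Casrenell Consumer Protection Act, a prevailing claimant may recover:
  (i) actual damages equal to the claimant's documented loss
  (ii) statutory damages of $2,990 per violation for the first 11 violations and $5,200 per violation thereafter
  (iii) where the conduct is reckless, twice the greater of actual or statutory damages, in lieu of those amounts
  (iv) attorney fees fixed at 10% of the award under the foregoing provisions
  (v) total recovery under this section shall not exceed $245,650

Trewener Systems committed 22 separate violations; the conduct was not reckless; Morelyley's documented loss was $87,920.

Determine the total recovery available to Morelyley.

First 11 violations: 11 × $2,990 = $32,890
Remaining violations: (22 − 11) × $5,200 = $57,200
Statutory damages: $32,890 + $57,200 = $90,090
Conduct not reckless: the in-lieu enhancement does not apply.
Actual plus statutory damages: $87,920 + $90,090 = $178,010
Attorney fees: 10% of $178,010 = $17,801
Total before cap: $178,010 + $17,801 = $195,811
Cap at $245,650: $195,811 is within the cap, no reduction.

Total recovery: $195,811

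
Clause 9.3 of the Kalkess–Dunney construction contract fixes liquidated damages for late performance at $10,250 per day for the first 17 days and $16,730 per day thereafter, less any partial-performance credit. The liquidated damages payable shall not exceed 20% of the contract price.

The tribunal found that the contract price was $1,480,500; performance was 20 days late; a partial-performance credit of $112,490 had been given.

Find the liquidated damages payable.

First 17 days: 17 × $10,250 = $174,250
Remaining days: (20 − 17) × $16,730 = $50,190
Accrued per-day damages: $174,250 + $50,190 = $224,440
Less partial-performance credit: $224,440 − $112,490 = $111,950
Cap: 20% of $1,480,500 = $296,100
Cap at $296,100: $111,950 is within the cap, no reduction.

$111,950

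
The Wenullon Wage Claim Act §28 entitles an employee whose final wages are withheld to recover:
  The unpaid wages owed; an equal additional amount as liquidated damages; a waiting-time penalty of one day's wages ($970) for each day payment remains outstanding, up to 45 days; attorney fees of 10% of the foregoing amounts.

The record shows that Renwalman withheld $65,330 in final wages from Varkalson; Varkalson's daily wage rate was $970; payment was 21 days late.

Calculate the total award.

Liquidated damages (equal amount): $65,330
Penalty days: min(21, 45) = 21
Waiting-time penalty: 21 × $970 = $20,370
Subtotal: $65,330 + $65,330 + $20,370 = $151,030
Attorney fees: 10% of $151,030 = $15,103
Total award: $151,030 + $15,103 = $166,133

$166,133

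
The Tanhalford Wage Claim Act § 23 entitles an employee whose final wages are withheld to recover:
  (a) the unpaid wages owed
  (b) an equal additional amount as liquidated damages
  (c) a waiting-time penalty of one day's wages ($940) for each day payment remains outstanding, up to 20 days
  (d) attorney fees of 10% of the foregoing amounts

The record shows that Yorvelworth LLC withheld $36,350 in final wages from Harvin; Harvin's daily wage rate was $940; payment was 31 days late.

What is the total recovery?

$100,650

Liquidated damages (equal amount): $36,350
Penalty days: min(31, 20) = 20
Waiting-time penalty: 20 × $940 = $18,800
Subtotal: $36,350 + $36,350 + $18,800 = $91,500
Attorney fees: 10% of $91,500 = $9,150
Total award: $91,500 + $9,150 = $100,650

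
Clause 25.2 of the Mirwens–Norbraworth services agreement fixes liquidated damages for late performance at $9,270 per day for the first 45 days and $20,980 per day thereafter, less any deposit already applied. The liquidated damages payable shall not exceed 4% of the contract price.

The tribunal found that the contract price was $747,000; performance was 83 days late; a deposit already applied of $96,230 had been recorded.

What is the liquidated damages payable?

Liquidated damages: $29,880

First 45 days: 45 × $9,270 = $417,150
Remaining days: (83 − 45) × $20,980 = $797,240
Accrued per-day damages: $417,150 + $797,240 = $1,214,390
Less deposit already applied: $1,214,390 − $96,230 = $1,118,160
Cap: 4% of $747,000 = $29,880
Cap at $29,880: $1,118,160 exceeds the cap → $29,880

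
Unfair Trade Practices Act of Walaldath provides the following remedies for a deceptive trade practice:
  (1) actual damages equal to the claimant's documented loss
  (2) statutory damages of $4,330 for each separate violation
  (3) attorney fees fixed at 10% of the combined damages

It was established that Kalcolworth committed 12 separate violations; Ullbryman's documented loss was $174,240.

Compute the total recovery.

Statutory damages: 12 × $4,330 = $51,960
Combined damages: $174,240 + $51,960 = $226,200
Attorney fees: 10% of $226,200 = $22,620
Total recovery: $226,200 + $22,620 = $248,820

$248,820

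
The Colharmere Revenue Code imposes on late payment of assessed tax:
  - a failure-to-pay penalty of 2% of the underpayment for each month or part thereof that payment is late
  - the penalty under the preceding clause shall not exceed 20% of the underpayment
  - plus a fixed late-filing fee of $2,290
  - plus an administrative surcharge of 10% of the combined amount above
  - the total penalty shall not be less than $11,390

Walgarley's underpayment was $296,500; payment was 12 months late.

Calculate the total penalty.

$67,749

Accrued rate: 2% × 12 = 24%, capped at 20% → 20%
Failure-to-pay penalty: 20% of $296,500 = $59,300
Penalty before surcharge: $59,300 + $2,290 = $61,590
Administrative surcharge: 10% of $61,590 = $6,159
Total penalty: $61,590 + $6,159 = $67,749
Minimum $11,390: $67,749 meets the minimum, no increase.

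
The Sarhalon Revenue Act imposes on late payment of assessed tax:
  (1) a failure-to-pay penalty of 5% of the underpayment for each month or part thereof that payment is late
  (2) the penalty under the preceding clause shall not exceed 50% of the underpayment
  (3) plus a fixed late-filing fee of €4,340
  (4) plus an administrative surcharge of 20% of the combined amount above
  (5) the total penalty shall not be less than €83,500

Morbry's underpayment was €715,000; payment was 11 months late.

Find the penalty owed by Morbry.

€434,208

Accrued rate: 5% × 11 = 55%, capped at 50% → 50%
Failure-to-pay penalty: 50% of €715,000 = €357,500
Penalty before surcharge: €357,500 + €4,340 = €361,840
Administrative surcharge: 20% of €361,840 = €72,368
Total penalty: €361,840 + €72,368 = €434,208
Minimum €83,500: €434,208 meets the minimum, no increase.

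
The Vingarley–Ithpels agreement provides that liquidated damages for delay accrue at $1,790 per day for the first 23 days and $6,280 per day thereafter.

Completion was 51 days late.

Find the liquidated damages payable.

Liquidated damages: $217,010

First 23 days: 23 × $1,790 = $41,170
Remaining days: (51 − 23) × $6,280 = $175,840
Accrued per-day damages: $41,170 + $175,840 = $217,010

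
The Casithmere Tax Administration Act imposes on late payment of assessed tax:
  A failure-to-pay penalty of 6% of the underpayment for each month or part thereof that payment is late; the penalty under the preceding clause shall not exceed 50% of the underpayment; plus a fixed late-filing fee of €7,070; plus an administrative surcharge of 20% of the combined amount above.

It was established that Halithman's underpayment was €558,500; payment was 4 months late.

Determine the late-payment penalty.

€169,332

Accrued rate: 6% × 4 = 24%, capped at 50% → 24%
Failure-to-pay penalty: 24% of €558,500 = €134,040
Penalty before surcharge: €134,040 + €7,070 = €141,110
Administrative surcharge: 20% of €141,110 = €28,222
Total penalty: €141,110 + €28,222 = €169,332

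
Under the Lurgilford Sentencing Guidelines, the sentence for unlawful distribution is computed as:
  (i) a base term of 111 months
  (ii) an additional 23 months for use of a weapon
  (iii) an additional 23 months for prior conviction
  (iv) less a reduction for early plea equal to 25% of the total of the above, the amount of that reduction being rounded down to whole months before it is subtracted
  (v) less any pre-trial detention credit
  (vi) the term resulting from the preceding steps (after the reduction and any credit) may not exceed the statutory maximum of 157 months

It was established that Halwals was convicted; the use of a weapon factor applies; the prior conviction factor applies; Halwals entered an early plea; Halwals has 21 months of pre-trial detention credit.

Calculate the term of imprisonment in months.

Use of a weapon enhancement: +23 months
Prior conviction enhancement: +23 months
Adjusted term: 111 months + 23 months + 23 months = 157 months
Early plea reduction: 25% of 157 months = 39 months (rounded down)
After reduction: 157 − 39 = 118 months
Less pre-trial detention credit: 118 months − 21 months = 97 months
Cap at 157 months: 97 months is within the cap, no reduction.

97 months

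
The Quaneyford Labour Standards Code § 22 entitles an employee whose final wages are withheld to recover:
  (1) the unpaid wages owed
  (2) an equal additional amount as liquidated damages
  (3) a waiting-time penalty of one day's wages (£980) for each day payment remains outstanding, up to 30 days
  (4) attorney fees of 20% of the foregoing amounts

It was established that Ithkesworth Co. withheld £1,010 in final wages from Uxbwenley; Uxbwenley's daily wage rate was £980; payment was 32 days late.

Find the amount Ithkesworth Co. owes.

Liquidated damages (equal amount): £1,010
Penalty days: min(32, 30) = 30
Waiting-time penalty: 30 × £980 = £29,400
Subtotal: £1,010 + £1,010 + £29,400 = £31,420
Attorney fees: 20% of £31,420 = £6,284
Total award: £31,420 + £6,284 = £37,704

£37,704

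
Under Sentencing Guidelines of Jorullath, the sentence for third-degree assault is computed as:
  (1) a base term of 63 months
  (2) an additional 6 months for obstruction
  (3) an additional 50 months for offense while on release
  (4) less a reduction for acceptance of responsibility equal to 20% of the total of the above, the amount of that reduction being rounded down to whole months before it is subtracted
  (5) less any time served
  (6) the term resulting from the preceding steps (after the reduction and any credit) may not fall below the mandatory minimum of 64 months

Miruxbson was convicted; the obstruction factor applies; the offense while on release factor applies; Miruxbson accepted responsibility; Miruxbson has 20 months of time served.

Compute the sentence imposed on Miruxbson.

Sentence: 76 months

Obstruction enhancement: +6 months
Offense while on release enhancement: +50 months
Adjusted term: 63 months + 6 months + 50 months = 119 months
Acceptance of responsibility reduction: 20% of 119 months = 23 months (rounded down)
After reduction: 119 − 23 = 96 months
Less time served: 96 months − 20 months = 76 months
Minimum 64 months: 76 months meets the minimum, no increase.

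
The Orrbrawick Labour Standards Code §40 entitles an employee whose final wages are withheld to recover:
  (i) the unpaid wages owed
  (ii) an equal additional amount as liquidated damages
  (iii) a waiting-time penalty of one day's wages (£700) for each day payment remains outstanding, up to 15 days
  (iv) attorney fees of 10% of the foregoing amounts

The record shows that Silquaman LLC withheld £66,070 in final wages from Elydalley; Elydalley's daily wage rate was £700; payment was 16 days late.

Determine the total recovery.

£156,904

Liquidated damages (equal amount): £66,070
Penalty days: min(16, 15) = 15
Waiting-time penalty: 15 × £700 = £10,500
Subtotal: £66,070 + £66,070 + £10,500 = £142,640
Attorney fees: 10% of £142,640 = £14,264
Total award: £142,640 + £14,264 = £156,904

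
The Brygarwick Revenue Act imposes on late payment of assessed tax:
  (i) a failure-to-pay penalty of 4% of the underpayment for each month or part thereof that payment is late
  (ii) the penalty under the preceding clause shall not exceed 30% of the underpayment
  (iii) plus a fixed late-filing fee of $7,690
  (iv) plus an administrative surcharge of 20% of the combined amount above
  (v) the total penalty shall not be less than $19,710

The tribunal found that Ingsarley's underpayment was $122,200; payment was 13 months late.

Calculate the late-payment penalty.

$53,220

Accrued rate: 4% × 13 = 52%, capped at 30% → 30%
Failure-to-pay penalty: 30% of $122,200 = $36,660
Penalty before surcharge: $36,660 + $7,690 = $44,350
Administrative surcharge: 20% of $44,350 = $8,870
Total penalty: $44,350 + $8,870 = $53,220
Minimum $19,710: $53,220 meets the minimum, no increase.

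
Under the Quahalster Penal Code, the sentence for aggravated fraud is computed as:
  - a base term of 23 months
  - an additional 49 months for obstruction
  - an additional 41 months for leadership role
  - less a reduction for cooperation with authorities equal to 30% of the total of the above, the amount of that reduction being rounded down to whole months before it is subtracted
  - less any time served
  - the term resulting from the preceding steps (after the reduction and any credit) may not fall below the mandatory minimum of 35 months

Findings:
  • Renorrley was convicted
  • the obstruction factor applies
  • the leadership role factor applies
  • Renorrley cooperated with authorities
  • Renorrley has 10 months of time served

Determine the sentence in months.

Sentence: 70 months

Obstruction enhancement: +49 months
Leadership role enhancement: +41 months
Adjusted term: 23 months + 49 months + 41 months = 113 months
Cooperation with authorities reduction: 30% of 113 months = 33 months (rounded down)
After reduction: 113 − 33 = 80 months
Less time served: 80 months − 10 months = 70 months
Minimum 35 months: 70 months meets the minimum, no increase.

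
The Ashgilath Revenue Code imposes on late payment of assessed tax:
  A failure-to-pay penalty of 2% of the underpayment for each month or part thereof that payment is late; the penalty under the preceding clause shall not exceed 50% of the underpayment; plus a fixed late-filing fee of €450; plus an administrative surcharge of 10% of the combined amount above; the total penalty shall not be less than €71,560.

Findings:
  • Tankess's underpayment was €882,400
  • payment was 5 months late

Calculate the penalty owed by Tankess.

Accrued rate: 2% × 5 = 10%, capped at 50% → 10%
Failure-to-pay penalty: 10% of €882,400 = €88,240
Penalty before surcharge: €88,240 + €450 = €88,690
Administrative surcharge: 10% of €88,690 = €8,869
Total penalty: €88,690 + €8,869 = €97,559
Minimum €71,560: €97,559 meets the minimum, no increase.

€97,559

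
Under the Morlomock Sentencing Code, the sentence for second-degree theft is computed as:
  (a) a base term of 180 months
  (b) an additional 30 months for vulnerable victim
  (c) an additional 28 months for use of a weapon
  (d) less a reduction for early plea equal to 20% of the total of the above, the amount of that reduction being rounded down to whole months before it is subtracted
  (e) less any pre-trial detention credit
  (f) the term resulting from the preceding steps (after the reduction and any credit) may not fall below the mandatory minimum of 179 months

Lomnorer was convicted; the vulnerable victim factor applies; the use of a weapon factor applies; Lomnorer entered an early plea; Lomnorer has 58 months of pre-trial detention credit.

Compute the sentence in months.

179 months

Vulnerable victim enhancement: +30 months
Use of a weapon enhancement: +28 months
Adjusted term: 180 months + 30 months + 28 months = 238 months
Early plea reduction: 20% of 238 months = 47 months (rounded down)
After reduction: 238 − 47 = 191 months
Less pre-trial detention credit: 191 months − 58 months = 133 months
Minimum 179 months: 133 months is below the minimum → 179 months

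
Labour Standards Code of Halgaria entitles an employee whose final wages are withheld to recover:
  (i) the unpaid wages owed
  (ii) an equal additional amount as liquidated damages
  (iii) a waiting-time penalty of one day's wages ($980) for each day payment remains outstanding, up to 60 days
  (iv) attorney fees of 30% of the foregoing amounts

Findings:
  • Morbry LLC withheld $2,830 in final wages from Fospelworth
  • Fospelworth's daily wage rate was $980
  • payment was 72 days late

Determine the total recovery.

Liquidated damages (equal amount): $2,830
Penalty days: min(72, 60) = 60
Waiting-time penalty: 60 × $980 = $58,800
Subtotal: $2,830 + $2,830 + $58,800 = $64,460
Attorney fees: 30% of $64,460 = $19,338
Total award: $64,460 + $19,338 = $83,798

$83,798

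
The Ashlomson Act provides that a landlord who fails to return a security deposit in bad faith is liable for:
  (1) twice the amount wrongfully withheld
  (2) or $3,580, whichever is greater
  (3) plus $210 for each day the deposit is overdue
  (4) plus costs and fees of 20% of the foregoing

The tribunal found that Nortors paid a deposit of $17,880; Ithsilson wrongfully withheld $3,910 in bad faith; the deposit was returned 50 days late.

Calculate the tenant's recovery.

Doubled: 2 × $3,910 = $7,820
Minimum $3,580: $7,820 meets the minimum, no increase.
Late-return penalty: 50 × $210 = $10,500
Damages plus late penalty: $7,820 + $10,500 = $18,320
Costs and fees: 20% of $18,320 = $3,664
Total recovery: $18,320 + $3,664 = $21,984

$21,984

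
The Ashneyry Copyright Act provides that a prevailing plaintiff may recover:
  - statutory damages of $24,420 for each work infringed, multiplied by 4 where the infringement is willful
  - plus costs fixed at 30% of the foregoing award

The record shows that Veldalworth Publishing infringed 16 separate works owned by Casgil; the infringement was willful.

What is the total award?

Statutory damages: 16 × $24,420 = $390,720
Multiplied by 4: 4 × $390,720 = $1,562,880
Costs: 30% of $1,562,880 = $468,864
Award plus costs: $1,562,880 + $468,864 = $2,031,744

$2,031,744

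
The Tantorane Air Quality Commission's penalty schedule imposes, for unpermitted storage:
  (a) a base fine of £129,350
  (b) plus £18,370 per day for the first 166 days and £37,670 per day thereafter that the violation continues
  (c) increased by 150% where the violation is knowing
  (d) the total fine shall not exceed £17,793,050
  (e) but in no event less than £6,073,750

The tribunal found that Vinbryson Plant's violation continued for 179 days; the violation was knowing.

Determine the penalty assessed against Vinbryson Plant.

£9,171,200

First 166 days: 166 × £18,370 = £3,049,420
Remaining days: (179 − 166) × £37,670 = £489,710
Per-day component: £3,049,420 + £489,710 = £3,539,130
Base plus per-day: £129,350 + £3,539,130 = £3,668,480
Enhancement: 150% of £3,668,480 = £5,502,720
Enhanced fine: £3,668,480 + £5,502,720 = £9,171,200
Cap at £17,793,050: £9,171,200 is within the cap, no reduction.
Minimum £6,073,750: £9,171,200 meets the minimum, no increase.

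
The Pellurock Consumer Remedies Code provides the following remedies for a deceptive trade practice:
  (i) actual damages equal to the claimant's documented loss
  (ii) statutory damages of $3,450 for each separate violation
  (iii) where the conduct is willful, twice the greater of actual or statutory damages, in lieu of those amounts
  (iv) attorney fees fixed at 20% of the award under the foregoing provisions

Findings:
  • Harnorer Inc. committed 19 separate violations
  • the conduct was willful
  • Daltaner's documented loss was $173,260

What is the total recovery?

Statutory damages: 19 × $3,450 = $65,550
Greater of actual damages ($173,260) or statutory damages ($65,550): $173,260
Doubled: 2 × $173,260 = $346,520
Attorney fees: 20% of $346,520 = $69,304
Total recovery: $346,520 + $69,304 = $415,824

$415,824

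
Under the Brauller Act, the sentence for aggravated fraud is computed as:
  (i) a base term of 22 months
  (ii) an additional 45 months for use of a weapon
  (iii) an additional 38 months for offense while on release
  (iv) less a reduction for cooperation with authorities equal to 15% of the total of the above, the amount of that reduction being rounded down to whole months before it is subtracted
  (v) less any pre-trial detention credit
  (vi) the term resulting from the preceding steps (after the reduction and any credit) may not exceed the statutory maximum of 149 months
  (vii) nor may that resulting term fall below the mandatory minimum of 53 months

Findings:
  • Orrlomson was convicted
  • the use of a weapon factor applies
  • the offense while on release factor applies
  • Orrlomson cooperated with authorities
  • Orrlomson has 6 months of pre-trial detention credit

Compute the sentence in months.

Use of a weapon enhancement: +45 months
Offense while on release enhancement: +38 months
Adjusted term: 22 months + 45 months + 38 months = 105 months
Cooperation with authorities reduction: 15% of 105 months = 15 months (rounded down)
After reduction: 105 − 15 = 90 months
Less pre-trial detention credit: 90 months − 6 months = 84 months
Cap at 149 months: 84 months is within the cap, no reduction.
Minimum 53 months: 84 months meets the minimum, no increase.

84 months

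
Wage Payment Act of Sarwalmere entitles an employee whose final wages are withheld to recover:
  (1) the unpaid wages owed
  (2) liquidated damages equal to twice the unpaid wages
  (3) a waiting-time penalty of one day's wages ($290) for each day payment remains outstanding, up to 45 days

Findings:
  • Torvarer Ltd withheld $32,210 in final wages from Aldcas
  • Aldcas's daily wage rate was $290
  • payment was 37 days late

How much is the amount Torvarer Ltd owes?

$107,360

Doubled: 2 × $32,210 = $64,420
Penalty days: min(37, 45) = 37
Waiting-time penalty: 37 × $290 = $10,730
Total award: $32,210 + $64,420 + $10,730 = $107,360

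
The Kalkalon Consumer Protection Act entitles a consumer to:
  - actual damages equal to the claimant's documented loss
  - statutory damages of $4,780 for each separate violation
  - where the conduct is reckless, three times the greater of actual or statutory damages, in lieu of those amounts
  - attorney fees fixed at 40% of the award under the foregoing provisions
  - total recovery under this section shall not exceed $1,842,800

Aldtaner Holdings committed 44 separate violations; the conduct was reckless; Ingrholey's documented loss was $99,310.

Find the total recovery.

$883,344

Statutory damages: 44 × $4,780 = $210,320
Greater of actual damages ($99,310) or statutory damages ($210,320): $210,320
Trebled: 3 × $210,320 = $630,960
Attorney fees: 40% of $630,960 = $252,384
Total before cap: $630,960 + $252,384 = $883,344
Cap at $1,842,800: $883,344 is within the cap, no reduction.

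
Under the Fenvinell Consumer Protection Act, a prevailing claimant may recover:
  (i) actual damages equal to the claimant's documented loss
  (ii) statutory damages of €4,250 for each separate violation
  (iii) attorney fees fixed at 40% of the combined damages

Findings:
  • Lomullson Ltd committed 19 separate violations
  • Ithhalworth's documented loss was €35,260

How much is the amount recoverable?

€162,414

Statutory damages: 19 × €4,250 = €80,750
Combined damages: €35,260 + €80,750 = €116,010
Attorney fees: 40% of €116,010 = €46,404
Total recovery: €116,010 + €46,404 = €162,414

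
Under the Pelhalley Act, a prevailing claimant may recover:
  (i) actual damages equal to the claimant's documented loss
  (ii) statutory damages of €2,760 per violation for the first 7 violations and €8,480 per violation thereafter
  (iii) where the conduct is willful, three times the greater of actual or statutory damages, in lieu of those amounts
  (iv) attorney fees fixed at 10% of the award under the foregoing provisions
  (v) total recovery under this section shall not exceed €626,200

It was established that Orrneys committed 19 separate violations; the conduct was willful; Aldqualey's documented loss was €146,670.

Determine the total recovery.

€484,011

First 7 violations: 7 × €2,760 = €19,320
Remaining violations: (19 − 7) × €8,480 = €101,760
Statutory damages: €19,320 + €101,760 = €121,080
Greater of actual damages (€146,670) or statutory damages (€121,080): €146,670
Trebled: 3 × €146,670 = €440,010
Attorney fees: 10% of €440,010 = €44,001
Total before cap: €440,010 + €44,001 = €484,011
Cap at €626,200: €484,011 is within the cap, no reduction.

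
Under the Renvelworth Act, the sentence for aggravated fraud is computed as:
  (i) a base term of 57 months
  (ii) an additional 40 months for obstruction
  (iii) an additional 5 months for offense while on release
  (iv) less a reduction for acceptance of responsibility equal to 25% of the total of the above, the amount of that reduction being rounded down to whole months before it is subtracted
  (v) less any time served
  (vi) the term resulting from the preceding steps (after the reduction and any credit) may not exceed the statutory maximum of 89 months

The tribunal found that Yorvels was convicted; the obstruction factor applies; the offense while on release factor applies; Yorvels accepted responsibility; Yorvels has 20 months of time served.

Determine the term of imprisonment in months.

Obstruction enhancement: +40 months
Offense while on release enhancement: +5 months
Adjusted term: 57 months + 40 months + 5 months = 102 months
Acceptance of responsibility reduction: 25% of 102 months = 25 months (rounded down)
After reduction: 102 − 25 = 77 months
Less time served: 77 months − 20 months = 57 months
Cap at 89 months: 57 months is within the cap, no reduction.

57 months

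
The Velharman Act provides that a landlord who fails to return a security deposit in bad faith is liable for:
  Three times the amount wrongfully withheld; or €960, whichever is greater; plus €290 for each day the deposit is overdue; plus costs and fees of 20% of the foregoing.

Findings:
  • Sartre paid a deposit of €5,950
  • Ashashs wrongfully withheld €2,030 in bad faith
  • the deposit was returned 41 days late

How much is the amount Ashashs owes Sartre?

€21,576

Trebled: 3 × €2,030 = €6,090
Minimum €960: €6,090 meets the minimum, no increase.
Late-return penalty: 41 × €290 = €11,890
Damages plus late penalty: €6,090 + €11,890 = €17,980
Costs and fees: 20% of €17,980 = €3,596
Total recovery: €17,980 + €3,596 = €21,576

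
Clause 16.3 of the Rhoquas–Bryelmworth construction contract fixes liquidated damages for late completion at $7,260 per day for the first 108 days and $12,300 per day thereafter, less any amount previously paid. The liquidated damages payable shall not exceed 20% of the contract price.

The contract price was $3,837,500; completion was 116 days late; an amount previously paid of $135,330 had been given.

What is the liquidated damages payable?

First 108 days: 108 × $7,260 = $784,080
Remaining days: (116 − 108) × $12,300 = $98,400
Accrued per-day damages: $784,080 + $98,400 = $882,480
Less amount previously paid: $882,480 − $135,330 = $747,150
Cap: 20% of $3,837,500 = $767,500
Cap at $767,500: $747,150 is within the cap, no reduction.

$747,150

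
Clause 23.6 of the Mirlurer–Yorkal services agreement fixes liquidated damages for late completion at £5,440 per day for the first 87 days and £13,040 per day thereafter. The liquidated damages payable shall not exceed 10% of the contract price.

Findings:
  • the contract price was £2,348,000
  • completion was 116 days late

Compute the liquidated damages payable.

First 87 days: 87 × £5,440 = £473,280
Remaining days: (116 − 87) × £13,040 = £378,160
Accrued per-day damages: £473,280 + £378,160 = £851,440
Cap: 10% of £2,348,000 = £234,800
Cap at £234,800: £851,440 exceeds the cap → £234,800

£234,800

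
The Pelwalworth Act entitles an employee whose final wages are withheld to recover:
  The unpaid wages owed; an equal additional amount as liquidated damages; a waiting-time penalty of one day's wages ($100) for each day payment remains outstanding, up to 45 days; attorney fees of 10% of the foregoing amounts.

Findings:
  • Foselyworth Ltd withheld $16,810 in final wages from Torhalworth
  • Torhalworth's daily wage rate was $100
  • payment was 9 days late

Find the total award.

Liquidated damages (equal amount): $16,810
Penalty days: min(9, 45) = 9
Waiting-time penalty: 9 × $100 = $900
Subtotal: $16,810 + $16,810 + $900 = $34,520
Attorney fees: 10% of $34,520 = $3,452
Total award: $34,520 + $3,452 = $37,972

$37,972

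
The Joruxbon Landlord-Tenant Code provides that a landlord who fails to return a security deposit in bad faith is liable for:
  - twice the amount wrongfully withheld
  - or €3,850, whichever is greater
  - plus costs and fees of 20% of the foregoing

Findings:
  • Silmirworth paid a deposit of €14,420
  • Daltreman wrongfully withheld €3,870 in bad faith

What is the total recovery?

Doubled: 2 × €3,870 = €7,740
Minimum €3,850: €7,740 meets the minimum, no increase.
Costs and fees: 20% of €7,740 = €1,548
Total recovery: €7,740 + €1,548 = €9,288

€9,288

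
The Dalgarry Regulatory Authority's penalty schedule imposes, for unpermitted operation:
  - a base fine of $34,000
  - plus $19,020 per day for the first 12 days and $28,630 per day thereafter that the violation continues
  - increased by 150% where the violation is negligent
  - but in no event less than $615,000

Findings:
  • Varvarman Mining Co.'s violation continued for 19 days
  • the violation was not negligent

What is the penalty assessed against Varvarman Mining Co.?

$615,000

First 12 days: 12 × $19,020 = $228,240
Remaining days: (19 − 12) × $28,630 = $200,410
Per-day component: $228,240 + $200,410 = $428,650
Base plus per-day: $34,000 + $428,650 = $462,650
The violation was not negligent: no 150% increase.
Minimum $615,000: $462,650 is below the minimum → $615,000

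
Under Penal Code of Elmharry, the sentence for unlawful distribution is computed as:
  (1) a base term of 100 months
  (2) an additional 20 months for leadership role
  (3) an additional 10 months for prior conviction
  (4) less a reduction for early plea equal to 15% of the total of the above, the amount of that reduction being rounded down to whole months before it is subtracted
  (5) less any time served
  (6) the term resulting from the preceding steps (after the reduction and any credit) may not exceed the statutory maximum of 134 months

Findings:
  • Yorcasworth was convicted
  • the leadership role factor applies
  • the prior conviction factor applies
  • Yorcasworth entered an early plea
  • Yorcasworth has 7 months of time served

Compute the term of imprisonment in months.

104 months

Leadership role enhancement: +20 months
Prior conviction enhancement: +10 months
Adjusted term: 100 months + 20 months + 10 months = 130 months
Early plea reduction: 15% of 130 months = 19 months (rounded down)
After reduction: 130 − 19 = 111 months
Less time served: 111 months − 7 months = 104 months
Cap at 134 months: 104 months is within the cap, no reduction.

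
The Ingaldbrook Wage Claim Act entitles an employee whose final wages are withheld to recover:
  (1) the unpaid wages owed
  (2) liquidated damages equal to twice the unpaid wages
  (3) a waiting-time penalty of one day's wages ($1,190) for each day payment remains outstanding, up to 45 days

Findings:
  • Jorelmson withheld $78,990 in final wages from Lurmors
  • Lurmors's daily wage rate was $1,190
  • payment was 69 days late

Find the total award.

Doubled: 2 × $78,990 = $157,980
Penalty days: min(69, 45) = 45
Waiting-time penalty: 45 × $1,190 = $53,550
Total award: $78,990 + $157,980 + $53,550 = $290,520

$290,520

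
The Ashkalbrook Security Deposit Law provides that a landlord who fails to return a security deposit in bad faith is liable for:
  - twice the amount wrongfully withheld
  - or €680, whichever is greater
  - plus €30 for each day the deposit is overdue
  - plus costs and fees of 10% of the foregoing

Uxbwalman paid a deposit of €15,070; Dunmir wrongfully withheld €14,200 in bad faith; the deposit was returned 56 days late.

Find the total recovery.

€33,088

Doubled: 2 × €14,200 = €28,400
Minimum €680: €28,400 meets the minimum, no increase.
Late-return penalty: 56 × €30 = €1,680
Damages plus late penalty: €28,400 + €1,680 = €30,080
Costs and fees: 10% of €30,080 = €3,008
Total recovery: €30,080 + €3,008 = €33,088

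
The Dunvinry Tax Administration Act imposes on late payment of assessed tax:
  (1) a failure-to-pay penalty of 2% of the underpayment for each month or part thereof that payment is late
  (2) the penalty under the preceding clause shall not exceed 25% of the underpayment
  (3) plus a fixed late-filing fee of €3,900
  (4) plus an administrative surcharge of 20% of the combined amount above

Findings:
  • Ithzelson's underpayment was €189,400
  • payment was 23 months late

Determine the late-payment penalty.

€61,500

Accrued rate: 2% × 23 = 46%, capped at 25% → 25%
Failure-to-pay penalty: 25% of €189,400 = €47,350
Penalty before surcharge: €47,350 + €3,900 = €51,250
Administrative surcharge: 20% of €51,250 = €10,250
Total penalty: €51,250 + €10,250 = €61,500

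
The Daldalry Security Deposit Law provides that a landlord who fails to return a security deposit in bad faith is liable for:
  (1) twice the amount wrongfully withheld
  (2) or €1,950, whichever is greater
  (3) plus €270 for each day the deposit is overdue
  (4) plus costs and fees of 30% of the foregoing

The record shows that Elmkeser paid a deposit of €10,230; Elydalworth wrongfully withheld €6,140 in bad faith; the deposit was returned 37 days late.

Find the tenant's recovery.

Doubled: 2 × €6,140 = €12,280
Minimum €1,950: €12,280 meets the minimum, no increase.
Late-return penalty: 37 × €270 = €9,990
Damages plus late penalty: €12,280 + €9,990 = €22,270
Costs and fees: 30% of €22,270 = €6,681
Total recovery: €22,270 + €6,681 = €28,951

€28,951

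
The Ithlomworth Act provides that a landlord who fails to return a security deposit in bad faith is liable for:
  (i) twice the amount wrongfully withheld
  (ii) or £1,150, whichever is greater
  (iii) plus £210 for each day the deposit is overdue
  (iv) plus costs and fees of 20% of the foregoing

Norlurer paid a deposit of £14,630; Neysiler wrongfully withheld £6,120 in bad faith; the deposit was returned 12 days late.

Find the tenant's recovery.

£17,712

Doubled: 2 × £6,120 = £12,240
Minimum £1,150: £12,240 meets the minimum, no increase.
Late-return penalty: 12 × £210 = £2,520
Damages plus late penalty: £12,240 + £2,520 = £14,760
Costs and fees: 20% of £14,760 = £2,952
Total recovery: £14,760 + £2,952 = £17,712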